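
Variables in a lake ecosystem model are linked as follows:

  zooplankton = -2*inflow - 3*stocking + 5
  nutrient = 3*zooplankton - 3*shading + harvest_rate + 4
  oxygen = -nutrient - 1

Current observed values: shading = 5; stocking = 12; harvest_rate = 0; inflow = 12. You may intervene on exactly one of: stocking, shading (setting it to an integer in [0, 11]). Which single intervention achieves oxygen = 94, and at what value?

Intervening on stocking: with other inputs at their observed values, oxygen = 9*stocking + 67. Solving for 94 gives stocking = 3, within [0, 11].
Intervening on shading: oxygen = 3*shading + 160. Reaching 94 requires shading = -22, outside [0, 11].

set stocking = 3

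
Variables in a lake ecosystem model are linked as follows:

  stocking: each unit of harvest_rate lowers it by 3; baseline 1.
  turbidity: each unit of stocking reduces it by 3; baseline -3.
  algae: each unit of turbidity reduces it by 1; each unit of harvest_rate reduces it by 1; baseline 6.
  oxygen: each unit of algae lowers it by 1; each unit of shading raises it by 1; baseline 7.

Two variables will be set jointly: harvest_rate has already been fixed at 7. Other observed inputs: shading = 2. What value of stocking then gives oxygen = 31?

With harvest_rate held at 7:
Intervening on stocking fixes its value directly, overriding its dependence on harvest_rate.
Substituting into the algae equation gives algae = 3*stocking + 2.
So oxygen = -3*stocking + 7.
Solve -3*stocking + 7 = 31: stocking = (31 - 7) / -3 = -8.

stocking = -8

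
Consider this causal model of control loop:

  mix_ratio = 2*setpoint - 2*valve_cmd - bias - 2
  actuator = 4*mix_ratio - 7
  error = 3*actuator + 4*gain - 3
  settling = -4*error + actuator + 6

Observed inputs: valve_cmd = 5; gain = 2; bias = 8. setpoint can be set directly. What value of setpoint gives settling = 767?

Substituting into the mix_ratio equation gives mix_ratio = 2*setpoint - 20.
Substituting into the actuator equation gives actuator = 8*setpoint - 87.
Substituting into the error equation gives error = 24*setpoint - 256.
settling becomes -88*setpoint + 943.
Solve -88*setpoint + 943 = 767: setpoint = (767 - 943) / -88 = 2.

setpoint = 2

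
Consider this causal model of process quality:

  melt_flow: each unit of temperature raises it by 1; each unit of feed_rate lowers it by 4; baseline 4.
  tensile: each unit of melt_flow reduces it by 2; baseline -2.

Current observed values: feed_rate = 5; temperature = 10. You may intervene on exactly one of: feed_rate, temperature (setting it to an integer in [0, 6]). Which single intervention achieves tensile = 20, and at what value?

set temperature = 5

Intervening on feed_rate: tensile = 8*feed_rate - 30. Reaching 20 requires feed_rate = 25/4, not an integer.
Intervening on temperature: with other inputs at their observed values, tensile = -2*temperature + 30. Solving for 20 gives temperature = 5, within [0, 6].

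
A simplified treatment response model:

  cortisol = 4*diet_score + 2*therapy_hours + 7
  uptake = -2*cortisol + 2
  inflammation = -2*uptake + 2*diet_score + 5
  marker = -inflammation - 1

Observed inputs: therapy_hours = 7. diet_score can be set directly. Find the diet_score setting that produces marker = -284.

Substituting into the cortisol equation gives cortisol = 4*diet_score + 21.
So uptake = -8*diet_score - 40.
Substituting into the inflammation equation gives inflammation = 18*diet_score + 85.
marker becomes -18*diet_score - 86.
Solve -18*diet_score - 86 = -284: diet_score = (-284 + 86) / -18 = 11.

diet_score = 11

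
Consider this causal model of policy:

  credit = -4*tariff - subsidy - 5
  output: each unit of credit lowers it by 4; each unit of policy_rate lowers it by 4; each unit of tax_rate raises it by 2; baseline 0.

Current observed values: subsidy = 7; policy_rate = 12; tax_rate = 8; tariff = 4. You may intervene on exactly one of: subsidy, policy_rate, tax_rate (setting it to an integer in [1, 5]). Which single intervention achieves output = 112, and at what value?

set policy_rate = 4

Intervening on subsidy: output = 4*subsidy + 52. Reaching 112 requires subsidy = 15, outside [1, 5].
Intervening on policy_rate: with other inputs at their observed values, output = -4*policy_rate + 128. Solving for 112 gives policy_rate = 4, within [1, 5].
Intervening on tax_rate: output = 2*tax_rate + 64. Reaching 112 requires tax_rate = 24, outside [1, 5].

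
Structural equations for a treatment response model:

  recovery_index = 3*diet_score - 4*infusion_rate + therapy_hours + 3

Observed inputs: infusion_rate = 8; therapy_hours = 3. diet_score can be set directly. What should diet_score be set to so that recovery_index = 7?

Substituting into the recovery_index equation gives recovery_index = 3*diet_score - 26.
Solve 3*diet_score - 26 = 7: diet_score = (7 + 26) / 3 = 11.

diet_score = 11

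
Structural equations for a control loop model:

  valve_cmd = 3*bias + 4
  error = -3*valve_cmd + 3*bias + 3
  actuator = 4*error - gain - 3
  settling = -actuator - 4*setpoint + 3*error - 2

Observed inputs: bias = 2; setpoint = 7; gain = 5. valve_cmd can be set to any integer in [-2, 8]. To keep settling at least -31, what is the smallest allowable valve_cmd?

Intervening on valve_cmd fixes its value directly, overriding its dependence on bias.
Substituting into the error equation gives error = -3*valve_cmd + 9.
So actuator = -12*valve_cmd + 28.
This gives settling = 3*valve_cmd - 31.
Require 3*valve_cmd - 31 ≥ -31, so valve_cmd ≥ 0.
The smallest integer in [-2, 8] satisfying this is 0.

valve_cmd = 0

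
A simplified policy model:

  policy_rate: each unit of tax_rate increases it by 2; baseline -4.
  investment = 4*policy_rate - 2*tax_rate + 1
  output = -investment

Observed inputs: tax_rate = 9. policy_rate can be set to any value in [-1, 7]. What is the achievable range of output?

Intervening on policy_rate fixes its value directly, overriding its dependence on tax_rate.
Substituting into the investment equation gives investment = 4*policy_rate - 17.
So output = -4*policy_rate + 17.
Linear in policy_rate, so extremes are at the endpoints: policy_rate = -1 gives output = 21; policy_rate = 7 gives output = -11.

-11 to 21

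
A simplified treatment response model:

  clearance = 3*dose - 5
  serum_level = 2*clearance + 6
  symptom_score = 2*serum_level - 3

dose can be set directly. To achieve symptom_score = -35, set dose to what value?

dose = -2

Substituting into the serum_level equation gives serum_level = 6*dose - 4.
symptom_score becomes 12*dose - 11.
Solve 12*dose - 11 = -35: dose = (-35 + 11) / 12 = -2.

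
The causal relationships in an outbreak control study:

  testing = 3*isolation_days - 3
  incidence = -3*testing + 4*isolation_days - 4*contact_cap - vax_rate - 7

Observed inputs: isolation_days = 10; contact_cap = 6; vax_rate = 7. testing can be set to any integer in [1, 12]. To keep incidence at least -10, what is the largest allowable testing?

testing = 4

Intervening on testing fixes its value directly, overriding its dependence on isolation_days.
Substituting into the incidence equation gives incidence = -3*testing + 2.
Require -3*testing + 2 ≥ -10, so testing ≤ 4.
The largest integer in [1, 12] satisfying this is 4.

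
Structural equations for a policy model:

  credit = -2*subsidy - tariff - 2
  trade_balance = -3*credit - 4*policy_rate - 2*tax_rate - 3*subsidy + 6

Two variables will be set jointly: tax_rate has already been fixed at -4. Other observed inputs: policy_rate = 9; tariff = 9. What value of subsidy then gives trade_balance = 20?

With tax_rate held at -4:
Substituting into the credit equation gives credit = -2*subsidy - 11.
So trade_balance = 3*subsidy + 11.
Solve 3*subsidy + 11 = 20: subsidy = (20 - 11) / 3 = 3.

subsidy = 3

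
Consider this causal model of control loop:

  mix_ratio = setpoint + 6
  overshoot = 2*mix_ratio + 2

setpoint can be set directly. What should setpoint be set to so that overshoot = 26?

Substituting into the overshoot equation gives overshoot = 2*setpoint + 14.
Solve 2*setpoint + 14 = 26: setpoint = (26 - 14) / 2 = 6.

setpoint = 6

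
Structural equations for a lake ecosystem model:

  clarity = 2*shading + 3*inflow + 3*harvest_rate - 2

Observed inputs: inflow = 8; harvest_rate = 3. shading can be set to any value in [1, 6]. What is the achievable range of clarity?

Substituting into the clarity equation gives clarity = 2*shading + 31.
Linear in shading, so extremes are at the endpoints: shading = 1 gives clarity = 33; shading = 6 gives clarity = 43.

33 to 43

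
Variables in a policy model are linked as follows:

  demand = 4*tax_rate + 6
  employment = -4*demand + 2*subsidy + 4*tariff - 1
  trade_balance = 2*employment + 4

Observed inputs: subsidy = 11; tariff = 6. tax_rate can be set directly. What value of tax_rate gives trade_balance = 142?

tax_rate = -3

Substituting into the employment equation gives employment = -16*tax_rate + 21.
Substituting into the trade_balance equation gives trade_balance = -32*tax_rate + 46.
Solve -32*tax_rate + 46 = 142: tax_rate = (142 - 46) / -32 = -3.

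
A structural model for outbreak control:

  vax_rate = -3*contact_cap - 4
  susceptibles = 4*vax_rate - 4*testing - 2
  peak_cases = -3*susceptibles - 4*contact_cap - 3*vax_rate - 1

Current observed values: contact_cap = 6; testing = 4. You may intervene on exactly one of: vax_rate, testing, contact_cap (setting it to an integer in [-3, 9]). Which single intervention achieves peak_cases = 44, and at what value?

Intervening on vax_rate: with other inputs at their observed values, peak_cases = -15*vax_rate + 29. Solving for 44 gives vax_rate = -1, within [-3, 9].
Intervening on testing: peak_cases = 12*testing + 311. Reaching 44 requires testing = -89/4, not an integer.
Intervening on contact_cap: peak_cases = 41*contact_cap + 113. Reaching 44 requires contact_cap = -69/41, not an integer.

set vax_rate = -1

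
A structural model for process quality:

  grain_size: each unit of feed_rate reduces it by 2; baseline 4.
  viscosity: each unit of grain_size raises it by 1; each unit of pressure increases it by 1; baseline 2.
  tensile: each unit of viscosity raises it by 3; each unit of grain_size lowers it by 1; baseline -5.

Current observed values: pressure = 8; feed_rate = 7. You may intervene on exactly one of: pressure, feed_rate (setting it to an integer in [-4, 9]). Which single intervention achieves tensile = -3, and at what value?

Intervening on pressure: tensile = 3*pressure - 19. Reaching -3 requires pressure = 16/3, not an integer.
Intervening on feed_rate: with other inputs at their observed values, tensile = -4*feed_rate + 33. Solving for -3 gives feed_rate = 9, within [-4, 9].

set feed_rate = 9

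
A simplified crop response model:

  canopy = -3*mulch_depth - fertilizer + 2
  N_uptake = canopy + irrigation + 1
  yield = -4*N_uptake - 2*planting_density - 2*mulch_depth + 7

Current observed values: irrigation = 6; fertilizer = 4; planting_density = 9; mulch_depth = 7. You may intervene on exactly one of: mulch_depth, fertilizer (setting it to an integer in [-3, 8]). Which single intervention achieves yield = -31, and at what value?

Intervening on mulch_depth: with other inputs at their observed values, yield = 10*mulch_depth - 31. Solving for -31 gives mulch_depth = 0, within [-3, 8].
Intervening on fertilizer: yield = 4*fertilizer + 23. Reaching -31 requires fertilizer = -27/2, not an integer.

set mulch_depth = 0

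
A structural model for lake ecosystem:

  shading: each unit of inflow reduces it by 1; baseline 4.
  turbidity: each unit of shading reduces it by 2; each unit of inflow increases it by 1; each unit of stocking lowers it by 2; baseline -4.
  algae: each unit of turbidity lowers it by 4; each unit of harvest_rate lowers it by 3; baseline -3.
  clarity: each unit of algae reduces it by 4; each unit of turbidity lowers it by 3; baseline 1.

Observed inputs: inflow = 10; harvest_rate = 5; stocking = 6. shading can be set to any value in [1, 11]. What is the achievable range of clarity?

-291 to -31

Intervening on shading fixes its value directly, overriding its dependence on inflow.
Substituting into the turbidity equation gives turbidity = -2*shading - 6.
algae becomes 8*shading + 6.
Substituting into the clarity equation gives clarity = -26*shading - 5.
Linear in shading, so extremes are at the endpoints: shading = 1 gives clarity = -31; shading = 11 gives clarity = -291.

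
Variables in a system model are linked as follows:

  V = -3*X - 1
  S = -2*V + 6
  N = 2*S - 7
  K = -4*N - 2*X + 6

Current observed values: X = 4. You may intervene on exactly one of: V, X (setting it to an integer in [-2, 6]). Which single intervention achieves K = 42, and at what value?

Intervening on V: with other inputs at their observed values, K = 16*V - 22. Solving for 42 gives V = 4, within [-2, 6].
Intervening on X: K = -50*X - 30. Reaching 42 requires X = -36/25, not an integer.

set V = 4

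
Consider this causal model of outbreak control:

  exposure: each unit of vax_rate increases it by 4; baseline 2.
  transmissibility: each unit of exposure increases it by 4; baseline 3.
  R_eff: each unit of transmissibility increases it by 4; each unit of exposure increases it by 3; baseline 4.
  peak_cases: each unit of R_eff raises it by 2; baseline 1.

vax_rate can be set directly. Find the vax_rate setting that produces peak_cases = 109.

Substituting into the transmissibility equation gives transmissibility = 16*vax_rate + 11.
R_eff becomes 76*vax_rate + 54.
Substituting into the peak_cases equation gives peak_cases = 152*vax_rate + 109.
Solve 152*vax_rate + 109 = 109: vax_rate = (109 - 109) / 152 = 0.

vax_rate = 0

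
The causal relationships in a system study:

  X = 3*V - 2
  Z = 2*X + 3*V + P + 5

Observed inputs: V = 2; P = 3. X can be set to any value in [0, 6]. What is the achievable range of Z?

14 to 26

Intervening on X fixes its value directly, overriding its dependence on V.
Substituting into the Z equation gives Z = 2*X + 14.
Linear in X, so extremes are at the endpoints: X = 0 gives Z = 14; X = 6 gives Z = 26.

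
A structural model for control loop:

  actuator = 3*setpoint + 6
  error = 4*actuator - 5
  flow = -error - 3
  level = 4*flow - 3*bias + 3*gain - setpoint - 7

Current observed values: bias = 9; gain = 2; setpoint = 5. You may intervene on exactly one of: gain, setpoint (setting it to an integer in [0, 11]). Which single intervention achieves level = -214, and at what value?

set setpoint = 2

Intervening on gain: level = 3*gain - 367. Reaching -214 requires gain = 51, outside [0, 11].
Intervening on setpoint: with other inputs at their observed values, level = -49*setpoint - 116. Solving for -214 gives setpoint = 2, within [0, 11].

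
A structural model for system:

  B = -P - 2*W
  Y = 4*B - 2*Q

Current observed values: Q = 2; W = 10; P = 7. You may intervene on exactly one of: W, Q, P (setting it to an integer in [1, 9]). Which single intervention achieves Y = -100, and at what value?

set P = 4

Intervening on W: Y = -8*W - 32. Reaching -100 requires W = 17/2, not an integer.
Intervening on Q: Y = -2*Q - 108. Reaching -100 requires Q = -4, outside [1, 9].
Intervening on P: with other inputs at their observed values, Y = -4*P - 84. Solving for -100 gives P = 4, within [1, 9].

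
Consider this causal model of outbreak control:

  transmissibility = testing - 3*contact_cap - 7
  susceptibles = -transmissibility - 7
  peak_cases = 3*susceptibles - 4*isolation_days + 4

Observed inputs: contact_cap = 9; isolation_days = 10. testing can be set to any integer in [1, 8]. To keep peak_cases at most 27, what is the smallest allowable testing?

testing = 6

Substituting into the transmissibility equation gives transmissibility = testing - 34.
Substituting into the susceptibles equation gives susceptibles = -testing + 27.
Substituting into the peak_cases equation gives peak_cases = -3*testing + 45.
Require -3*testing + 45 ≤ 27, so testing ≥ 6.
The smallest integer in [1, 8] satisfying this is 6.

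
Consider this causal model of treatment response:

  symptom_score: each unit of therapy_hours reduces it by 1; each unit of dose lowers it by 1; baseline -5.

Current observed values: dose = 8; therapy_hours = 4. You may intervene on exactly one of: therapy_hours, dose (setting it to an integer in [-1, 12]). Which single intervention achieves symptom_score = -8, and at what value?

Intervening on therapy_hours: symptom_score = -therapy_hours - 13. Reaching -8 requires therapy_hours = -5, outside [-1, 12].
Intervening on dose: with other inputs at their observed values, symptom_score = -dose - 9. Solving for -8 gives dose = -1, within [-1, 12].

set dose = -1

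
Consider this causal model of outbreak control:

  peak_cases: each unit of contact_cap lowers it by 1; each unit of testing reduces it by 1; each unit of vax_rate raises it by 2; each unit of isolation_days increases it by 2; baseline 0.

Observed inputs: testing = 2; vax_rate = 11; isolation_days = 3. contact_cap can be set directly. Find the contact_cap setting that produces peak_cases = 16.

Substituting into the peak_cases equation gives peak_cases = -contact_cap + 26.
Solve -contact_cap + 26 = 16: contact_cap = (16 - 26) / -1 = 10.

contact_cap = 10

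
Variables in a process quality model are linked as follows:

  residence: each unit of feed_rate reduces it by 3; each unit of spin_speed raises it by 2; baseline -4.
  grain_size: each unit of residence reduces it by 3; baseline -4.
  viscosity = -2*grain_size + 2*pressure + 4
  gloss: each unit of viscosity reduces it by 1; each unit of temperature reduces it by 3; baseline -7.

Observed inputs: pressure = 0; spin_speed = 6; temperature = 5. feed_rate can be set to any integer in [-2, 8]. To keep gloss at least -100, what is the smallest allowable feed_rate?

Substituting into the residence equation gives residence = -3*feed_rate + 8.
This gives grain_size = 9*feed_rate - 28.
Substituting into the viscosity equation gives viscosity = -18*feed_rate + 60.
Substituting into the gloss equation gives gloss = 18*feed_rate - 82.
Require 18*feed_rate - 82 ≥ -100, so feed_rate ≥ -1.
The smallest integer in [-2, 8] satisfying this is -1.

feed_rate = -1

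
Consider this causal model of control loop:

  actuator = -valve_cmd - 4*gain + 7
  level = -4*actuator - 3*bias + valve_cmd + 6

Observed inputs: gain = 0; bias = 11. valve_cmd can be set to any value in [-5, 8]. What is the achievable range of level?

Substituting into the actuator equation gives actuator = -valve_cmd + 7.
So level = 5*valve_cmd - 55.
Linear in valve_cmd, so extremes are at the endpoints: valve_cmd = -5 gives level = -80; valve_cmd = 8 gives level = -15.

-80 to -15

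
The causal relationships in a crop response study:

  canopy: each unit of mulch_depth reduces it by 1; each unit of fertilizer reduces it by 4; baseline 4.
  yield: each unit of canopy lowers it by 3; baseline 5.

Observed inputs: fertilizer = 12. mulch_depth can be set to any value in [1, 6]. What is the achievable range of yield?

140 to 155

Substituting into the canopy equation gives canopy = -mulch_depth - 44.
Substituting into the yield equation gives yield = 3*mulch_depth + 137.
Linear in mulch_depth, so extremes are at the endpoints: mulch_depth = 1 gives yield = 140; mulch_depth = 6 gives yield = 155.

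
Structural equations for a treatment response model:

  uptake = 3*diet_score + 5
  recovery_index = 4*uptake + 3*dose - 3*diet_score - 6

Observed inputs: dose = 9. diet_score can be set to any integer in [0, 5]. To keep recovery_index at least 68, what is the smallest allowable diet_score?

Substituting into the recovery_index equation gives recovery_index = 9*diet_score + 41.
Require 9*diet_score + 41 ≥ 68, so diet_score ≥ 3.
The smallest integer in [0, 5] satisfying this is 3.

diet_score = 3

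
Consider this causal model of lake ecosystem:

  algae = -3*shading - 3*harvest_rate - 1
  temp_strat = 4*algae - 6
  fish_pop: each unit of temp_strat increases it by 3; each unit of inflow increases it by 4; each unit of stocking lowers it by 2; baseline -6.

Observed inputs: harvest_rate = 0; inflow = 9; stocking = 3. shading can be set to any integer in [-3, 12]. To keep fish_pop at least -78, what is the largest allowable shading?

shading = 2

Substituting into the algae equation gives algae = -3*shading - 1.
Substituting into the temp_strat equation gives temp_strat = -12*shading - 10.
fish_pop becomes -36*shading - 6.
Require -36*shading - 6 ≥ -78, so shading ≤ 2.
The largest integer in [-3, 12] satisfying this is 2.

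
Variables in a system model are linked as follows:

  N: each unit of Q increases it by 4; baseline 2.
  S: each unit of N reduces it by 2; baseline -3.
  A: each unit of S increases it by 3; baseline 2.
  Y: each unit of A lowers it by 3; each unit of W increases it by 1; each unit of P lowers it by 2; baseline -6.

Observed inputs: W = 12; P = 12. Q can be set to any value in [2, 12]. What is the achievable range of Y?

Substituting into the S equation gives S = -8*Q - 7.
A becomes -24*Q - 19.
This gives Y = 72*Q + 39.
Linear in Q, so extremes are at the endpoints: Q = 2 gives Y = 183; Q = 12 gives Y = 903.

183 to 903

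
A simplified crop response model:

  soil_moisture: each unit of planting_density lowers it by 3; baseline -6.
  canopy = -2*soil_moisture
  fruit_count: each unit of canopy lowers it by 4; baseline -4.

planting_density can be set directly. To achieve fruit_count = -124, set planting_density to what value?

Substituting into the canopy equation gives canopy = 6*planting_density + 12.
Substituting into the fruit_count equation gives fruit_count = -24*planting_density - 52.
Solve -24*planting_density - 52 = -124: planting_density = (-124 + 52) / -24 = 3.

planting_density = 3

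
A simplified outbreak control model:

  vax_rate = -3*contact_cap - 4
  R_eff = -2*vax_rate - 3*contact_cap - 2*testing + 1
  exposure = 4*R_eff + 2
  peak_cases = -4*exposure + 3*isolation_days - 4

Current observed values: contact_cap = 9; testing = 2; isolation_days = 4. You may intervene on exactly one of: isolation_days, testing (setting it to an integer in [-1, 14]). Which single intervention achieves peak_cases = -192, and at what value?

Intervening on isolation_days: peak_cases = 3*isolation_days - 524. Reaching -192 requires isolation_days = 332/3, not an integer.
Intervening on testing: with other inputs at their observed values, peak_cases = 32*testing - 576. Solving for -192 gives testing = 12, within [-1, 14].

set testing = 12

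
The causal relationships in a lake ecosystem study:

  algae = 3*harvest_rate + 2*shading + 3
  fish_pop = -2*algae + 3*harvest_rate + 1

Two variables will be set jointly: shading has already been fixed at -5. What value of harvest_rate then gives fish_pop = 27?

harvest_rate = -4

With shading held at -5:
Substituting into the algae equation gives algae = 3*harvest_rate - 7.
Substituting into the fish_pop equation gives fish_pop = -3*harvest_rate + 15.
Solve -3*harvest_rate + 15 = 27: harvest_rate = (27 - 15) / -3 = -4.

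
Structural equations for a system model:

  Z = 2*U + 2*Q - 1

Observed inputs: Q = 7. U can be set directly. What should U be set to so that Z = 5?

Substituting into the Z equation gives Z = 2*U + 13.
Solve 2*U + 13 = 5: U = (5 - 13) / 2 = -4.

U = -4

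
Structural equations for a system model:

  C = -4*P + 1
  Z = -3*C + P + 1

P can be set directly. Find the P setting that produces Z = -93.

Substituting into the Z equation gives Z = 13*P - 2.
Solve 13*P - 2 = -93: P = (-93 + 2) / 13 = -7.

P = -7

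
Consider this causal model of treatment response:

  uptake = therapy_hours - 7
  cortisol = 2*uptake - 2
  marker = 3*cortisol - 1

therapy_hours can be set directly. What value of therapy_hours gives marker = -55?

Substituting into the cortisol equation gives cortisol = 2*therapy_hours - 16.
Substituting into the marker equation gives marker = 6*therapy_hours - 49.
Solve 6*therapy_hours - 49 = -55: therapy_hours = (-55 + 49) / 6 = -1.

therapy_hours = -1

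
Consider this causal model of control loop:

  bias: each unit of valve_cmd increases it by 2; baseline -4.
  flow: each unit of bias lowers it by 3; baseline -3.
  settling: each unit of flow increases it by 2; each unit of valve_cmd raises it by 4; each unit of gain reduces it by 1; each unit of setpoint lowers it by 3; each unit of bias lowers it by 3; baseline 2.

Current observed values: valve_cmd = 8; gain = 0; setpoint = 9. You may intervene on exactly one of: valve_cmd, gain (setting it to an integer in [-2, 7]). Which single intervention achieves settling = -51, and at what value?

set valve_cmd = 4

Intervening on valve_cmd: with other inputs at their observed values, settling = -14*valve_cmd + 5. Solving for -51 gives valve_cmd = 4, within [-2, 7].
Intervening on gain: settling = -gain - 107. Reaching -51 requires gain = -56, outside [-2, 7].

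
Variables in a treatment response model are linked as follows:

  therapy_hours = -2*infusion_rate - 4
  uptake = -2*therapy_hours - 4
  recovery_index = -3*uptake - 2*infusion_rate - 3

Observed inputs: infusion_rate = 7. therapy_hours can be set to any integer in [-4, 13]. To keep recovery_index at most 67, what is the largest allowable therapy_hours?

therapy_hours = 12

Intervening on therapy_hours fixes its value directly, overriding its dependence on infusion_rate.
Substituting into the recovery_index equation gives recovery_index = 6*therapy_hours - 5.
Require 6*therapy_hours - 5 ≤ 67, so therapy_hours ≤ 12.
The largest integer in [-4, 13] satisfying this is 12.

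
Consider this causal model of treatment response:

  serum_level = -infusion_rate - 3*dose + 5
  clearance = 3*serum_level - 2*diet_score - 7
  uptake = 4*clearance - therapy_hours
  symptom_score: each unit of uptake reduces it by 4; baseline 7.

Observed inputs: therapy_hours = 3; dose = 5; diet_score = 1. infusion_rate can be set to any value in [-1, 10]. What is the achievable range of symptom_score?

595 to 1123

Substituting into the serum_level equation gives serum_level = -infusion_rate - 10.
Substituting into the clearance equation gives clearance = -3*infusion_rate - 39.
Substituting into the uptake equation gives uptake = -12*infusion_rate - 159.
Substituting into the symptom_score equation gives symptom_score = 48*infusion_rate + 643.
Linear in infusion_rate, so extremes are at the endpoints: infusion_rate = -1 gives symptom_score = 595; infusion_rate = 10 gives symptom_score = 1123.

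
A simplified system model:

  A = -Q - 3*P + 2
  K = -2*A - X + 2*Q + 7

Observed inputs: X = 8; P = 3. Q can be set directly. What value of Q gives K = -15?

Q = -7

Substituting into the A equation gives A = -Q - 7.
Substituting into the K equation gives K = 4*Q + 13.
Solve 4*Q + 13 = -15: Q = (-15 - 13) / 4 = -7.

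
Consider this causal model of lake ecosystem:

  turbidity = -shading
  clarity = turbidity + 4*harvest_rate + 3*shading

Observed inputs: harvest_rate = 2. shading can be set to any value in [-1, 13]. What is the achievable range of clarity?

6 to 34

Substituting into the clarity equation gives clarity = 2*shading + 8.
Linear in shading, so extremes are at the endpoints: shading = -1 gives clarity = 6; shading = 13 gives clarity = 34.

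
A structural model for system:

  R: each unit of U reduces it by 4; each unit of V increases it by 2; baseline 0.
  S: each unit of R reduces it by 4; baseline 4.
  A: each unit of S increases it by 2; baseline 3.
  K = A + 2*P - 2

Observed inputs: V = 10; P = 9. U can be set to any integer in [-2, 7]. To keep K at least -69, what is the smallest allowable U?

U = 2

Substituting into the R equation gives R = -4*U + 20.
So S = 16*U - 76.
Substituting into the A equation gives A = 32*U - 149.
Substituting into the K equation gives K = 32*U - 133.
Require 32*U - 133 ≥ -69, so U ≥ 2.
The smallest integer in [-2, 7] satisfying this is 2.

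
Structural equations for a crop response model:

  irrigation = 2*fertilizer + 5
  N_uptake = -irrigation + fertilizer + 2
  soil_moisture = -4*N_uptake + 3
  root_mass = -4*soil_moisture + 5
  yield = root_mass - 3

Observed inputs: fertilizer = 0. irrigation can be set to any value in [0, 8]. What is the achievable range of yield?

-106 to 22

Intervening on irrigation fixes its value directly, overriding its dependence on fertilizer.
Substituting into the N_uptake equation gives N_uptake = -irrigation + 2.
This gives soil_moisture = 4*irrigation - 5.
So root_mass = -16*irrigation + 25.
Substituting into the yield equation gives yield = -16*irrigation + 22.
Linear in irrigation, so extremes are at the endpoints: irrigation = 0 gives yield = 22; irrigation = 8 gives yield = -106.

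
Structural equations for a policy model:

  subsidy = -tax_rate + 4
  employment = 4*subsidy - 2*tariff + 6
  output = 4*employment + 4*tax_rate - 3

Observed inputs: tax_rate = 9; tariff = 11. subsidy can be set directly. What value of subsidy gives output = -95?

Intervening on subsidy fixes its value directly, overriding its dependence on tax_rate.
Substituting into the employment equation gives employment = 4*subsidy - 16.
Substituting into the output equation gives output = 16*subsidy - 31.
Solve 16*subsidy - 31 = -95: subsidy = (-95 + 31) / 16 = -4.

subsidy = -4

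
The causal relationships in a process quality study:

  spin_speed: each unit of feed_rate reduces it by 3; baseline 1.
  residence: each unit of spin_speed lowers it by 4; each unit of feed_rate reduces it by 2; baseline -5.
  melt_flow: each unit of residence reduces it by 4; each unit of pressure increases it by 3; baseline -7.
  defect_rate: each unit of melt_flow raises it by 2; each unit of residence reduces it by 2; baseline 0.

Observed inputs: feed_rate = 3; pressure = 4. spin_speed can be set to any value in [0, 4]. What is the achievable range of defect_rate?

120 to 280

Intervening on spin_speed fixes its value directly, overriding its dependence on feed_rate.
Substituting into the residence equation gives residence = -4*spin_speed - 11.
Substituting into the melt_flow equation gives melt_flow = 16*spin_speed + 49.
Substituting into the defect_rate equation gives defect_rate = 40*spin_speed + 120.
Linear in spin_speed, so extremes are at the endpoints: spin_speed = 0 gives defect_rate = 120; spin_speed = 4 gives defect_rate = 280.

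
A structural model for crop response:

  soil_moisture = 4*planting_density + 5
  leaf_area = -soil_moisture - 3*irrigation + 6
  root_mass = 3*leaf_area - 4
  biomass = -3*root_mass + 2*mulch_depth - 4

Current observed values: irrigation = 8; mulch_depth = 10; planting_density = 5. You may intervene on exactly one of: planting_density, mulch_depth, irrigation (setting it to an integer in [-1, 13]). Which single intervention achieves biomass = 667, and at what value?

set planting_density = 12

Intervening on planting_density: with other inputs at their observed values, biomass = 36*planting_density + 235. Solving for 667 gives planting_density = 12, within [-1, 13].
Intervening on mulch_depth: biomass = 2*mulch_depth + 395. Reaching 667 requires mulch_depth = 136, outside [-1, 13].
Intervening on irrigation: biomass = 27*irrigation + 199. Reaching 667 requires irrigation = 52/3, not an integer.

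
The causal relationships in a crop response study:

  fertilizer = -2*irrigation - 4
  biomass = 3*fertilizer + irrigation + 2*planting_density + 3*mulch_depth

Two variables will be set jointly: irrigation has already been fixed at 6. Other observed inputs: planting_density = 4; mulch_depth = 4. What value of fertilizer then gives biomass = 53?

fertilizer = 9

With irrigation held at 6:
Intervening on fertilizer fixes its value directly, overriding its dependence on irrigation.
Substituting into the biomass equation gives biomass = 3*fertilizer + 26.
Solve 3*fertilizer + 26 = 53: fertilizer = (53 - 26) / 3 = 9.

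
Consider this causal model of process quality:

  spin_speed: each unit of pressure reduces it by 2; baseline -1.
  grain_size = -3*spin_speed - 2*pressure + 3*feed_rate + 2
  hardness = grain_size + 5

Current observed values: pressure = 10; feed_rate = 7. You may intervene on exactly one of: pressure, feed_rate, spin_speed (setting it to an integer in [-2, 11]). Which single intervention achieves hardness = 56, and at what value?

Intervening on pressure: hardness = 4*pressure + 31. Reaching 56 requires pressure = 25/4, not an integer.
Intervening on feed_rate: with other inputs at their observed values, hardness = 3*feed_rate + 50. Solving for 56 gives feed_rate = 2, within [-2, 11].
Intervening on spin_speed: hardness = -3*spin_speed + 8. Reaching 56 requires spin_speed = -16, outside [-2, 11].

set feed_rate = 2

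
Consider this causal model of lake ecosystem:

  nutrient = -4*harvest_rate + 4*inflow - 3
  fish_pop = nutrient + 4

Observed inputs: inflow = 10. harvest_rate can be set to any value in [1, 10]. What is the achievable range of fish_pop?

1 to 37

Substituting into the nutrient equation gives nutrient = -4*harvest_rate + 37.
Substituting into the fish_pop equation gives fish_pop = -4*harvest_rate + 41.
Linear in harvest_rate, so extremes are at the endpoints: harvest_rate = 1 gives fish_pop = 37; harvest_rate = 10 gives fish_pop = 1.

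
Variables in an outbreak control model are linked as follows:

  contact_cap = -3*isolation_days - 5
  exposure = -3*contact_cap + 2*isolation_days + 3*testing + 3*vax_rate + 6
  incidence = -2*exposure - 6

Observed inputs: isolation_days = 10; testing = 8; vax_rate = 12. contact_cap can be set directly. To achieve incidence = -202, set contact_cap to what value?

contact_cap = -4

Intervening on contact_cap fixes its value directly, overriding its dependence on isolation_days.
Substituting into the exposure equation gives exposure = -3*contact_cap + 86.
Substituting into the incidence equation gives incidence = 6*contact_cap - 178.
Solve 6*contact_cap - 178 = -202: contact_cap = (-202 + 178) / 6 = -4.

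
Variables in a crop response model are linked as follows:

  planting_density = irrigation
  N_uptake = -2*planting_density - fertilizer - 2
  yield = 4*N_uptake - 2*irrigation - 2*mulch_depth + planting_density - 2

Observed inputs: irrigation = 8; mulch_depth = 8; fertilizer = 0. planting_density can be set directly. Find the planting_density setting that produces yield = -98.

Intervening on planting_density fixes its value directly, overriding its dependence on irrigation.
Substituting into the N_uptake equation gives N_uptake = -2*planting_density - 2.
Substituting into the yield equation gives yield = -7*planting_density - 42.
Solve -7*planting_density - 42 = -98: planting_density = (-98 + 42) / -7 = 8.

planting_density = 8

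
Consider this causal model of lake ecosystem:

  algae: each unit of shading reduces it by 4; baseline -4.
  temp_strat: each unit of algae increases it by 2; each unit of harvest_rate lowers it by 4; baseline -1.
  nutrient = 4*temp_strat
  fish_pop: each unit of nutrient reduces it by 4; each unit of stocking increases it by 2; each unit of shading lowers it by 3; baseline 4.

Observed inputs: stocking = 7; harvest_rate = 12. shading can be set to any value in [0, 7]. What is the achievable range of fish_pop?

Substituting into the temp_strat equation gives temp_strat = -8*shading - 57.
Substituting into the nutrient equation gives nutrient = -32*shading - 228.
Substituting into the fish_pop equation gives fish_pop = 125*shading + 930.
Linear in shading, so extremes are at the endpoints: shading = 0 gives fish_pop = 930; shading = 7 gives fish_pop = 1805.

930 to 1805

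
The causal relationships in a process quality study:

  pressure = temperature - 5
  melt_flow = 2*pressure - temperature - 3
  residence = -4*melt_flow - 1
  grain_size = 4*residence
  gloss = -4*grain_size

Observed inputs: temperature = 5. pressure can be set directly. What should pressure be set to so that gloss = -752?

pressure = -2

Intervening on pressure fixes its value directly, overriding its dependence on temperature.
Substituting into the melt_flow equation gives melt_flow = 2*pressure - 8.
residence becomes -8*pressure + 31.
So grain_size = -32*pressure + 124.
Substituting into the gloss equation gives gloss = 128*pressure - 496.
Solve 128*pressure - 496 = -752: pressure = (-752 + 496) / 128 = -2.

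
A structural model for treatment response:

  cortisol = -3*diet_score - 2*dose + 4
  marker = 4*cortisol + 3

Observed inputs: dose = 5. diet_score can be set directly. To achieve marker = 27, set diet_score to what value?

diet_score = -4

Substituting into the cortisol equation gives cortisol = -3*diet_score - 6.
marker becomes -12*diet_score - 21.
Solve -12*diet_score - 21 = 27: diet_score = (27 + 21) / -12 = -4.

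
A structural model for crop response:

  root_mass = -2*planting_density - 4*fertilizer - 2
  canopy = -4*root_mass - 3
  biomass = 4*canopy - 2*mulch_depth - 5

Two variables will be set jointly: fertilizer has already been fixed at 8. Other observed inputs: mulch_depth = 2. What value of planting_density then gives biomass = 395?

planting_density = -4

With fertilizer held at 8:
Substituting into the root_mass equation gives root_mass = -2*planting_density - 34.
Substituting into the canopy equation gives canopy = 8*planting_density + 133.
Substituting into the biomass equation gives biomass = 32*planting_density + 523.
Solve 32*planting_density + 523 = 395: planting_density = (395 - 523) / 32 = -4.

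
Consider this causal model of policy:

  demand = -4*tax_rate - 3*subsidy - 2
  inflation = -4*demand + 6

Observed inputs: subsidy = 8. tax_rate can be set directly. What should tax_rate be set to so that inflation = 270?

Substituting into the demand equation gives demand = -4*tax_rate - 26.
inflation becomes 16*tax_rate + 110.
Solve 16*tax_rate + 110 = 270: tax_rate = (270 - 110) / 16 = 10.

tax_rate = 10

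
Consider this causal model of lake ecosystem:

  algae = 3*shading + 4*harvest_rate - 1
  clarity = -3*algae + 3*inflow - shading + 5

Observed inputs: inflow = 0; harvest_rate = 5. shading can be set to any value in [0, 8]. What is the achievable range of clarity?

-132 to -52

Substituting into the algae equation gives algae = 3*shading + 19.
clarity becomes -10*shading - 52.
Linear in shading, so extremes are at the endpoints: shading = 0 gives clarity = -52; shading = 8 gives clarity = -132.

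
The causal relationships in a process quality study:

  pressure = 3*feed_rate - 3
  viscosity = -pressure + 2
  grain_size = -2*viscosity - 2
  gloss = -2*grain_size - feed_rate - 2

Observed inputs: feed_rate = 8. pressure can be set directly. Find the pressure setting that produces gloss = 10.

pressure = -2

Intervening on pressure fixes its value directly, overriding its dependence on feed_rate.
Substituting into the grain_size equation gives grain_size = 2*pressure - 6.
So gloss = -4*pressure + 2.
Solve -4*pressure + 2 = 10: pressure = (10 - 2) / -4 = -2.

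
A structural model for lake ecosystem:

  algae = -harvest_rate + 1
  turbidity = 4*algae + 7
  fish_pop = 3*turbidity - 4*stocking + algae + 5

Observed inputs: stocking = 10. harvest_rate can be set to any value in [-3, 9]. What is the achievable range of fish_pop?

-118 to 38

Substituting into the turbidity equation gives turbidity = -4*harvest_rate + 11.
Substituting into the fish_pop equation gives fish_pop = -13*harvest_rate - 1.
Linear in harvest_rate, so extremes are at the endpoints: harvest_rate = -3 gives fish_pop = 38; harvest_rate = 9 gives fish_pop = -118.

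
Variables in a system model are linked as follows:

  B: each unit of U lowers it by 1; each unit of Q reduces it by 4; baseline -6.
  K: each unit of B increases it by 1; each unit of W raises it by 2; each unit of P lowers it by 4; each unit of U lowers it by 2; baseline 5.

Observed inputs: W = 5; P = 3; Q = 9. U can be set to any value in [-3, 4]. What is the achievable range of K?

Substituting into the B equation gives B = -U - 42.
This gives K = -3*U - 39.
Linear in U, so extremes are at the endpoints: U = -3 gives K = -30; U = 4 gives K = -51.

-51 to -30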